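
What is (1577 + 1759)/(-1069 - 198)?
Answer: -3336/1267 ≈ -2.6330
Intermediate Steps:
(1577 + 1759)/(-1069 - 198) = 3336/(-1267) = 3336*(-1/1267) = -3336/1267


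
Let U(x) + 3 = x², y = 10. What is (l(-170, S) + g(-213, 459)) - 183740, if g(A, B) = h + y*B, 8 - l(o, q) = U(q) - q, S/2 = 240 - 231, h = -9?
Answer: -179454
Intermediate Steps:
U(x) = -3 + x²
S = 18 (S = 2*(240 - 231) = 2*9 = 18)
l(o, q) = 11 + q - q² (l(o, q) = 8 - ((-3 + q²) - q) = 8 - (-3 + q² - q) = 8 + (3 + q - q²) = 11 + q - q²)
g(A, B) = -9 + 10*B
(l(-170, S) + g(-213, 459)) - 183740 = ((11 + 18 - 1*18²) + (-9 + 10*459)) - 183740 = ((11 + 18 - 1*324) + (-9 + 4590)) - 183740 = ((11 + 18 - 324) + 4581) - 183740 = (-295 + 4581) - 183740 = 4286 - 183740 = -179454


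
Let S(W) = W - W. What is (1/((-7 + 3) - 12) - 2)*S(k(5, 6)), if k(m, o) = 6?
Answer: 0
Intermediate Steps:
S(W) = 0
(1/((-7 + 3) - 12) - 2)*S(k(5, 6)) = (1/((-7 + 3) - 12) - 2)*0 = (1/(-4 - 12) - 2)*0 = (1/(-16) - 2)*0 = (-1/16 - 2)*0 = -33/16*0 = 0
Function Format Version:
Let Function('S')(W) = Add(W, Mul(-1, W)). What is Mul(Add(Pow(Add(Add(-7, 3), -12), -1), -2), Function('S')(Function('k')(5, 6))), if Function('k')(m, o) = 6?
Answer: 0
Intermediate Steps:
Function('S')(W) = 0
Mul(Add(Pow(Add(Add(-7, 3), -12), -1), -2), Function('S')(Function('k')(5, 6))) = Mul(Add(Pow(Add(Add(-7, 3), -12), -1), -2), 0) = Mul(Add(Pow(Add(-4, -12), -1), -2), 0) = Mul(Add(Pow(-16, -1), -2), 0) = Mul(Add(Rational(-1, 16), -2), 0) = Mul(Rational(-33, 16), 0) = 0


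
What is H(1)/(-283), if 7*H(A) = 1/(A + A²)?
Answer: -1/3962 ≈ -0.00025240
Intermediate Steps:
H(A) = 1/(7*(A + A²))
H(1)/(-283) = ((⅐)/(1*(1 + 1)))/(-283) = -1/(1981*2) = -1/283*1/14 = -1/3962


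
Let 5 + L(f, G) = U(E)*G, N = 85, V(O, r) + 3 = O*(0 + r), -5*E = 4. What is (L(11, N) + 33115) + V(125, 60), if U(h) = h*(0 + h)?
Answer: 203307/5 ≈ 40661.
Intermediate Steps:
E = -4/5 (E = -1/5*4 = -4/5 ≈ -0.80000)
V(O, r) = -3 + O*r (V(O, r) = -3 + O*(0 + r) = -3 + O*r)
U(h) = h**2 (U(h) = h*h = h**2)
L(f, G) = -5 + 16*G/25 (L(f, G) = -5 + (-4/5)**2*G = -5 + 16*G/25)
(L(11, N) + 33115) + V(125, 60) = ((-5 + (16/25)*85) + 33115) + (-3 + 125*60) = ((-5 + 272/5) + 33115) + (-3 + 7500) = (247/5 + 33115) + 7497 = 165822/5 + 7497 = 203307/5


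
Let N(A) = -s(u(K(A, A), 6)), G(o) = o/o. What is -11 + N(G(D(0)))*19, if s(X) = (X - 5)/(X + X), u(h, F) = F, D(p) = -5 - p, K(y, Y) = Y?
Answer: -151/12 ≈ -12.583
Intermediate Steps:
G(o) = 1
s(X) = (-5 + X)/(2*X) (s(X) = (-5 + X)/((2*X)) = (-5 + X)*(1/(2*X)) = (-5 + X)/(2*X))
N(A) = -1/12 (N(A) = -(-5 + 6)/(2*6) = -1/(2*6) = -1*1/12 = -1/12)
-11 + N(G(D(0)))*19 = -11 - 1/12*19 = -11 - 19/12 = -151/12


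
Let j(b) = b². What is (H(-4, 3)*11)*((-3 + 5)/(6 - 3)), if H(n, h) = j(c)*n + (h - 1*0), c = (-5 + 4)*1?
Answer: -22/3 ≈ -7.3333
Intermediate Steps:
c = -1 (c = -1*1 = -1)
H(n, h) = h + n (H(n, h) = (-1)²*n + (h - 1*0) = 1*n + (h + 0) = n + h = h + n)
(H(-4, 3)*11)*((-3 + 5)/(6 - 3)) = ((3 - 4)*11)*((-3 + 5)/(6 - 3)) = (-1*11)*(2/3) = -22/3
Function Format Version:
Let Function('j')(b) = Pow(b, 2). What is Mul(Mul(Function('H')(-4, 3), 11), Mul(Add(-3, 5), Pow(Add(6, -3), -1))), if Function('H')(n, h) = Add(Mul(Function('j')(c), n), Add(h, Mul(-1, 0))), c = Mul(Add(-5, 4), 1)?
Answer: Rational(-22, 3) ≈ -7.3333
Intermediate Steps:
c = -1 (c = Mul(-1, 1) = -1)
Function('H')(n, h) = Add(h, n) (Function('H')(n, h) = Add(Mul(Pow(-1, 2), n), Add(h, Mul(-1, 0))) = Add(Mul(1, n), Add(h, 0)) = Add(n, h) = Add(h, n))
Mul(Mul(Function('H')(-4, 3), 11), Mul(Add(-3, 5), Pow(Add(6, -3), -1))) = Mul(Mul(Add(3, -4), 11), Mul(Add(-3, 5), Pow(Add(6, -3), -1))) = Mul(Mul(-1, 11), Mul(2, Pow(3, -1))) = Mul(-11, Mul(2, Rational(1, 3))) = Mul(-11, Rational(2, 3)) = Rational(-22, 3)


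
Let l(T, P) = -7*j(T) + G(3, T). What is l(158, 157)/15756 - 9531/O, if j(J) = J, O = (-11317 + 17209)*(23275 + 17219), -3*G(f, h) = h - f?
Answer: -23029884217/313269520824 ≈ -0.073515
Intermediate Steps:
G(f, h) = -h/3 + f/3 (G(f, h) = -(h - f)/3 = -h/3 + f/3)
O = 238590648 (O = 5892*40494 = 238590648)
l(T, P) = 1 - 22*T/3 (l(T, P) = -7*T + (-T/3 + (⅓)*3) = -7*T + (-T/3 + 1) = -7*T + (1 - T/3) = 1 - 22*T/3)
l(158, 157)/15756 - 9531/O = (1 - 22/3*158)/15756 - 9531/238590648 = (1 - 3476/3)*(1/15756) - 9531*1/238590648 = -3473/3*1/15756 - 1059/26510072 = -3473/47268 - 1059/26510072 = -23029884217/313269520824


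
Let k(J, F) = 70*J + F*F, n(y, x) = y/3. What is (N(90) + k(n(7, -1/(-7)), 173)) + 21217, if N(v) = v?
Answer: 154198/3 ≈ 51399.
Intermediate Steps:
n(y, x) = y/3 (n(y, x) = y*(1/3) = y/3)
k(J, F) = F**2 + 70*J (k(J, F) = 70*J + F**2 = F**2 + 70*J)
(N(90) + k(n(7, -1/(-7)), 173)) + 21217 = (90 + (173**2 + 70*((1/3)*7))) + 21217 = (90 + (29929 + 70*(7/3))) + 21217 = (90 + (29929 + 490/3)) + 21217 = (90 + 90277/3) + 21217 = 90547/3 + 21217 = 154198/3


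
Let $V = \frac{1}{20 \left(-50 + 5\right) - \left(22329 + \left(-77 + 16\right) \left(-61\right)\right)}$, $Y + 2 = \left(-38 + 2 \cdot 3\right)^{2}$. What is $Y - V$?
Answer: $\frac{27542901}{26950} \approx 1022.0$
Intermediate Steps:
$Y = 1022$ ($Y = -2 + \left(-38 + 2 \cdot 3\right)^{2} = -2 + \left(-38 + 6\right)^{2} = -2 + \left(-32\right)^{2} = -2 + 1024 = 1022$)
$V = - \frac{1}{26950}$ ($V = \frac{1}{20 \left(-45\right) - \left(22329 - -3721\right)} = \frac{1}{-900 - 26050} = \frac{1}{-26950} = - \frac{1}{26950} \approx -3.7106 \cdot 10^{-5}$)
$Y - V = 1022 - - \frac{1}{26950} = 1022 + \frac{1}{26950} = \frac{27542901}{26950}$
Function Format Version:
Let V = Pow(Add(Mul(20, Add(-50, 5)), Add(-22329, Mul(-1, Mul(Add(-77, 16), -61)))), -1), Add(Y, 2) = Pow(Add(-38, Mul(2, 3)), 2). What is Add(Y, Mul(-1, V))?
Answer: Rational(27542901, 26950) ≈ 1022.0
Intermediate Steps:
Y = 1022 (Y = Add(-2, Pow(Add(-38, Mul(2, 3)), 2)) = Add(-2, Pow(Add(-38, 6), 2)) = Add(-2, Pow(-32, 2)) = Add(-2, 1024) = 1022)
V = Rational(-1, 26950) (V = Pow(Add(Mul(20, -45), Add(-22329, Mul(-1, Mul(-61, -61)))), -1) = Pow(Add(-900, Add(-22329, Mul(-1, 3721))), -1) = Pow(Add(-900, Add(-22329, -3721)), -1) = Pow(Add(-900, -26050), -1) = Pow(-26950, -1) = Rational(-1, 26950) ≈ -3.7106e-5)
Add(Y, Mul(-1, V)) = Add(1022, Mul(-1, Rational(-1, 26950))) = Add(1022, Rational(1, 26950)) = Rational(27542901, 26950)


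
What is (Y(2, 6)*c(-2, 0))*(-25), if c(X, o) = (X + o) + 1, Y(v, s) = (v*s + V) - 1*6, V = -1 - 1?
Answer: 100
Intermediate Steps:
V = -2
Y(v, s) = -8 + s*v (Y(v, s) = (v*s - 2) - 1*6 = (s*v - 2) - 6 = (-2 + s*v) - 6 = -8 + s*v)
c(X, o) = 1 + X + o
(Y(2, 6)*c(-2, 0))*(-25) = ((-8 + 6*2)*(1 - 2 + 0))*(-25) = ((-8 + 12)*(-1))*(-25) = (4*(-1))*(-25) = -4*(-25) = 100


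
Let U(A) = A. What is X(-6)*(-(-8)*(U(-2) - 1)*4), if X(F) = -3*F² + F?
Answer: 10944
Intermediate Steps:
X(F) = F - 3*F² (X(F) = -3*F² + F = F - 3*F²)
X(-6)*(-(-8)*(U(-2) - 1)*4) = (-6*(1 - 3*(-6)))*(-(-8)*(-2 - 1)*4) = (-6*(1 + 18))*(-(-8)*(-3)*4) = (-6*19)*(-4*6*4) = -(-2736)*4 = -114*(-96) = 10944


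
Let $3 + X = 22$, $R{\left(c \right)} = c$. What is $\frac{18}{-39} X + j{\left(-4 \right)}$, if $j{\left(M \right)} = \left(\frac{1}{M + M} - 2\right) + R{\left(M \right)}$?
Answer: $- \frac{1549}{104} \approx -14.894$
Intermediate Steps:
$X = 19$ ($X = -3 + 22 = 19$)
$j{\left(M \right)} = -2 + M + \frac{1}{2 M}$ ($j{\left(M \right)} = \left(\frac{1}{M + M} - 2\right) + M = \left(\frac{1}{2 M} - 2\right) + M = \left(-2 + \frac{1}{2 M}\right) + M = -2 + M + \frac{1}{2 M}$)
$\frac{18}{-39} X + j{\left(-4 \right)} = \frac{18}{-39} \cdot 19 - \left(6 + \frac{1}{8}\right) = 18 \left(- \frac{1}{39}\right) 19 - \frac{49}{8} = \left(- \frac{6}{13}\right) 19 - \frac{49}{8} = - \frac{114}{13} - \frac{49}{8} = - \frac{1549}{104}$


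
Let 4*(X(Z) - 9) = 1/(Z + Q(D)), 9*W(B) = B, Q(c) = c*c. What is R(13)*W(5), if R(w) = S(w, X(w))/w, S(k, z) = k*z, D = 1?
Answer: 2525/504 ≈ 5.0099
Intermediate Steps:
Q(c) = c**2
W(B) = B/9
X(Z) = 9 + 1/(4*(1 + Z)) (X(Z) = 9 + 1/(4*(Z + 1**2)) = 9 + 1/(4*(Z + 1)) = 9 + 1/(4*(1 + Z)))
R(w) = (37 + 36*w)/(4*(1 + w)) (R(w) = (w*((37 + 36*w)/(4*(1 + w))))/w = (w*(37 + 36*w)/(4*(1 + w)))/w = (37 + 36*w)/(4*(1 + w)))
R(13)*W(5) = ((37 + 36*13)/(4*(1 + 13)))*((1/9)*5) = ((1/4)*(37 + 468)/14)*(5/9) = ((1/4)*(1/14)*505)*(5/9) = (505/56)*(5/9) = 2525/504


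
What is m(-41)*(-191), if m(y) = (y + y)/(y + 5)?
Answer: -7831/18 ≈ -435.06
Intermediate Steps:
m(y) = 2*y/(5 + y) (m(y) = (2*y)/(5 + y) = 2*y/(5 + y))
m(-41)*(-191) = (2*(-41)/(5 - 41))*(-191) = (2*(-41)/(-36))*(-191) = (2*(-41)*(-1/36))*(-191) = (41/18)*(-191) = -7831/18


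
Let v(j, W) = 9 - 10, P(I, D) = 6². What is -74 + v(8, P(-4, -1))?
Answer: -75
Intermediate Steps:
P(I, D) = 36
v(j, W) = -1
-74 + v(8, P(-4, -1)) = -74 - 1 = -75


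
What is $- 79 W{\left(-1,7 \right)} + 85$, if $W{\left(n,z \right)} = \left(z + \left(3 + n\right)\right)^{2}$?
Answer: $-6314$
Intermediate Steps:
$W{\left(n,z \right)} = \left(3 + n + z\right)^{2}$
$- 79 W{\left(-1,7 \right)} + 85 = - 79 \left(3 - 1 + 7\right)^{2} + 85 = - 79 \cdot 9^{2} + 85 = \left(-79\right) 81 + 85 = -6399 + 85 = -6314$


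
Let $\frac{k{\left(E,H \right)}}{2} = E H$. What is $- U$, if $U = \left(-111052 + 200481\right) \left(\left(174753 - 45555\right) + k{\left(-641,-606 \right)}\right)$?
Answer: $-81030722610$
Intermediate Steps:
$k{\left(E,H \right)} = 2 E H$
$U = 81030722610$ ($U = \left(-111052 + 200481\right) \left(\left(174753 - 45555\right) + 2 \left(-641\right) \left(-606\right)\right) = 89429 \left(129198 + 776892\right) = 89429 \cdot 906090 = 81030722610$)
$- U = \left(-1\right) 81030722610 = -81030722610$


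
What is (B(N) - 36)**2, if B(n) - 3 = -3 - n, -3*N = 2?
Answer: 11236/9 ≈ 1248.4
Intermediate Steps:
N = -2/3 (N = -1/3*2 = -2/3 ≈ -0.66667)
B(n) = -n (B(n) = 3 + (-3 - n) = -n)
(B(N) - 36)**2 = (-1*(-2/3) - 36)**2 = (2/3 - 36)**2 = (-106/3)**2 = 11236/9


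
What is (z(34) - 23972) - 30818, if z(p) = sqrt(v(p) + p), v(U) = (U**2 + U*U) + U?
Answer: -54790 + 2*sqrt(595) ≈ -54741.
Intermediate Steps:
v(U) = U + 2*U**2 (v(U) = (U**2 + U**2) + U = 2*U**2 + U = U + 2*U**2)
z(p) = sqrt(p + p*(1 + 2*p)) (z(p) = sqrt(p*(1 + 2*p) + p) = sqrt(p + p*(1 + 2*p)))
(z(34) - 23972) - 30818 = (sqrt(2)*sqrt(34*(1 + 34)) - 23972) - 30818 = (sqrt(2)*sqrt(34*35) - 23972) - 30818 = (sqrt(2)*sqrt(1190) - 23972) - 30818 = (2*sqrt(595) - 23972) - 30818 = (-23972 + 2*sqrt(595)) - 30818 = -54790 + 2*sqrt(595)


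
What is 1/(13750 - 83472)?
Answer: -1/69722 ≈ -1.4343e-5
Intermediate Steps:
1/(13750 - 83472) = 1/(-69722) = -1/69722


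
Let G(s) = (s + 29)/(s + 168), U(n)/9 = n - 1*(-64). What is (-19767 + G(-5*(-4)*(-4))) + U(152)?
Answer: -1568475/88 ≈ -17824.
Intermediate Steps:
U(n) = 576 + 9*n (U(n) = 9*(n - 1*(-64)) = 9*(n + 64) = 9*(64 + n) = 576 + 9*n)
G(s) = (29 + s)/(168 + s)
(-19767 + G(-5*(-4)*(-4))) + U(152) = (-19767 + (29 - 5*(-4)*(-4))/(168 - 5*(-4)*(-4))) + (576 + 9*152) = (-19767 + (29 + 20*(-4))/(168 + 20*(-4))) + (576 + 1368) = (-19767 + (29 - 80)/(168 - 80)) + 1944 = (-19767 - 51/88) + 1944 = -1739547/88 + 1944 = -1568475/88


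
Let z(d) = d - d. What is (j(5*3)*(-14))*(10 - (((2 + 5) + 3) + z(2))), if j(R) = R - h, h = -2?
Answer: 0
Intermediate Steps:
z(d) = 0
j(R) = 2 + R (j(R) = R - 1*(-2) = R + 2 = 2 + R)
(j(5*3)*(-14))*(10 - (((2 + 5) + 3) + z(2))) = ((2 + 5*3)*(-14))*(10 - (((2 + 5) + 3) + 0)) = ((2 + 15)*(-14))*(10 - ((7 + 3) + 0)) = (17*(-14))*(10 - (10 + 0)) = -238*(10 - 1*10) = -238*(10 - 10) = -238*0 = 0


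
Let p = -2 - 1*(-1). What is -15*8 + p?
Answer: -121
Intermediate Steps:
p = -1 (p = -2 + 1 = -1)
-15*8 + p = -15*8 - 1 = -120 - 1 = -121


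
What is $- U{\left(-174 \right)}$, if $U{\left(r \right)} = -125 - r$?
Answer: $-49$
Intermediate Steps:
$- U{\left(-174 \right)} = - (-125 - -174) = - (-125 + 174) = \left(-1\right) 49 = -49$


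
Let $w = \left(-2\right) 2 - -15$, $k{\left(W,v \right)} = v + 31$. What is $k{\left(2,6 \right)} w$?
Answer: $407$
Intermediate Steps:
$k{\left(W,v \right)} = 31 + v$
$w = 11$ ($w = -4 + 15 = 11$)
$k{\left(2,6 \right)} w = \left(31 + 6\right) 11 = 37 \cdot 11 = 407$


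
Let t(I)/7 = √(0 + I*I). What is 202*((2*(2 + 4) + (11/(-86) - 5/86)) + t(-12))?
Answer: 832240/43 ≈ 19354.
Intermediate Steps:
t(I) = 7*√(I²) (t(I) = 7*√(0 + I*I) = 7*√(0 + I²) = 7*√(I²))
202*((2*(2 + 4) + (11/(-86) - 5/86)) + t(-12)) = 202*((2*(2 + 4) + (11/(-86) - 5/86)) + 7*√((-12)²)) = 202*((2*6 + (11*(-1/86) - 5*1/86)) + 7*√144) = 202*((12 + (-11/86 - 5/86)) + 7*12) = 202*((12 - 8/43) + 84) = 202*(508/43 + 84) = 202*(4120/43) = 832240/43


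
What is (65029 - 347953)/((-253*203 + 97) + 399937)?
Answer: -94308/116225 ≈ -0.81143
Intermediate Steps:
(65029 - 347953)/((-253*203 + 97) + 399937) = -282924/((-51359 + 97) + 399937) = -282924/(-51262 + 399937) = -282924/348675 = -282924*1/348675 = -94308/116225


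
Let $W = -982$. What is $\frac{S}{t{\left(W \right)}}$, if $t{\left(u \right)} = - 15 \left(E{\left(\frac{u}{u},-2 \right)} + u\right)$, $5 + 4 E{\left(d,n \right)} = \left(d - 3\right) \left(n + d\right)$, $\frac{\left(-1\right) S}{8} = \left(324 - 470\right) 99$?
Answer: $\frac{154176}{19655} \approx 7.8441$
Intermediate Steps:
$S = 115632$ ($S = - 8 \left(324 - 470\right) 99 = - 8 \left(\left(-146\right) 99\right) = \left(-8\right) \left(-14454\right) = 115632$)
$E{\left(d,n \right)} = - \frac{5}{4} + \frac{\left(-3 + d\right) \left(d + n\right)}{4}$ ($E{\left(d,n \right)} = - \frac{5}{4} + \frac{\left(d - 3\right) \left(n + d\right)}{4} = - \frac{5}{4} + \frac{\left(-3 + d\right) \left(d + n\right)}{4}$)
$t{\left(u \right)} = \frac{45}{4} - 15 u$ ($t{\left(u \right)} = - 15 \left(\left(- \frac{5}{4} - \frac{3 \frac{u}{u}}{4} - - \frac{3}{2} + \frac{\left(\frac{u}{u}\right)^{2}}{4} + \frac{1}{4} \frac{u}{u} \left(-2\right)\right) + u\right) = - 15 \left(\left(- \frac{5}{4} - \frac{3}{4} + \frac{3}{2} + \frac{1^{2}}{4} + \frac{1}{4} \cdot 1 \left(-2\right)\right) + u\right) = - 15 \left(\left(- \frac{5}{4} - \frac{3}{4} + \frac{3}{2} + \frac{1}{4} \cdot 1 - \frac{1}{2}\right) + u\right) = - 15 \left(\left(- \frac{5}{4} - \frac{3}{4} + \frac{3}{2} + \frac{1}{4} - \frac{1}{2}\right) + u\right) = - 15 \left(- \frac{3}{4} + u\right) = \frac{45}{4} - 15 u$)
$\frac{S}{t{\left(W \right)}} = \frac{115632}{\frac{45}{4} - -14730} = \frac{115632}{\frac{45}{4} + 14730} = \frac{115632}{\frac{58965}{4}} = 115632 \cdot \frac{4}{58965} = \frac{154176}{19655}$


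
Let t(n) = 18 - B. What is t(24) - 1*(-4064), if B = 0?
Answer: 4082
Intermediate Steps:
t(n) = 18 (t(n) = 18 - 1*0 = 18 + 0 = 18)
t(24) - 1*(-4064) = 18 - 1*(-4064) = 18 + 4064 = 4082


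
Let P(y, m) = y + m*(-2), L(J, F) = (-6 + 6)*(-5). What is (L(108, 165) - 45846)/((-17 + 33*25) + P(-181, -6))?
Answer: -5094/71 ≈ -71.746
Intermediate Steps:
L(J, F) = 0 (L(J, F) = 0*(-5) = 0)
P(y, m) = y - 2*m
(L(108, 165) - 45846)/((-17 + 33*25) + P(-181, -6)) = (0 - 45846)/((-17 + 33*25) + (-181 - 2*(-6))) = -45846/((-17 + 825) + (-181 + 12)) = -45846/(808 - 169) = -45846/639 = -45846*1/639 = -5094/71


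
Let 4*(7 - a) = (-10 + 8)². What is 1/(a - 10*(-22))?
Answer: 1/226 ≈ 0.0044248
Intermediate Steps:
a = 6 (a = 7 - (-10 + 8)²/4 = 7 - ¼*(-2)² = 7 - ¼*4 = 7 - 1 = 6)
1/(a - 10*(-22)) = 1/(6 - 10*(-22)) = 1/(6 + 220) = 1/226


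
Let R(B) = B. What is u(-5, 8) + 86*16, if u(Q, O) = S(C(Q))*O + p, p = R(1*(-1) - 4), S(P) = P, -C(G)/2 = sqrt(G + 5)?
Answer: 1371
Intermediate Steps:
C(G) = -2*sqrt(5 + G) (C(G) = -2*sqrt(G + 5) = -2*sqrt(5 + G))
p = -5 (p = 1*(-1) - 4 = -1 - 4 = -5)
u(Q, O) = -5 - 2*O*sqrt(5 + Q) (u(Q, O) = (-2*sqrt(5 + Q))*O - 5 = -2*O*sqrt(5 + Q) - 5 = -5 - 2*O*sqrt(5 + Q))
u(-5, 8) + 86*16 = (-5 - 2*8*sqrt(5 - 5)) + 86*16 = (-5 - 2*8*sqrt(0)) + 1376 = (-5 - 2*8*0) + 1376 = (-5 + 0) + 1376 = -5 + 1376 = 1371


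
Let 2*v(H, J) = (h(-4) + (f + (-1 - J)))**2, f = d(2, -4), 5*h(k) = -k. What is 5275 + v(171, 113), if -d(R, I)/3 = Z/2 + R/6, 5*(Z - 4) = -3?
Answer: 2478249/200 ≈ 12391.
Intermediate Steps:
h(k) = -k/5 (h(k) = (-k)/5 = -k/5)
Z = 17/5 (Z = 4 + (1/5)*(-3) = 4 - 3/5 = 17/5 ≈ 3.4000)
d(R, I) = -51/10 - R/2 (d(R, I) = -3*((17/5)/2 + R/6) = -3*((17/5)*(1/2) + R*(1/6)) = -3*(17/10 + R/6) = -51/10 - R/2)
f = -61/10 (f = -51/10 - 1/2*2 = -51/10 - 1 = -61/10 ≈ -6.1000)
v(H, J) = (-63/10 - J)**2/2 (v(H, J) = (-1/5*(-4) + (-61/10 + (-1 - J)))**2/2 = (4/5 + (-71/10 - J))**2/2 = (-63/10 - J)**2/2)
5275 + v(171, 113) = 5275 + (63 + 10*113)**2/200 = 5275 + (63 + 1130)**2/200 = 5275 + (1/200)*1193**2 = 5275 + (1/200)*1423249 = 5275 + 1423249/200 = 2478249/200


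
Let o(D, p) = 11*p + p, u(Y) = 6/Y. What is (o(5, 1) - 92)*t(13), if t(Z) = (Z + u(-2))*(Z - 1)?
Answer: -9600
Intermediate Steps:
t(Z) = (-1 + Z)*(-3 + Z) (t(Z) = (Z + 6/(-2))*(Z - 1) = (Z + 6*(-1/2))*(-1 + Z) = (Z - 3)*(-1 + Z) = (-3 + Z)*(-1 + Z) = (-1 + Z)*(-3 + Z))
o(D, p) = 12*p
(o(5, 1) - 92)*t(13) = (12*1 - 92)*(3 + 13**2 - 4*13) = (12 - 92)*(3 + 169 - 52) = -80*120 = -9600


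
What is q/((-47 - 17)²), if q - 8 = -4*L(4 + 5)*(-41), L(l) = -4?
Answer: -81/512 ≈ -0.15820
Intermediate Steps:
q = -648 (q = 8 - 4*(-4)*(-41) = 8 + 16*(-41) = 8 - 656 = -648)
q/((-47 - 17)²) = -648/(-47 - 17)² = -648/((-64)²) = -648/4096 = -648*1/4096 = -81/512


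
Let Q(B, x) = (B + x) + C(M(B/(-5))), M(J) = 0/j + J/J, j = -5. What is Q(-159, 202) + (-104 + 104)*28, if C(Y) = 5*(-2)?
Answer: 33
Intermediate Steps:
M(J) = 1 (M(J) = 0/(-5) + J/J = 0*(-⅕) + 1 = 0 + 1 = 1)
C(Y) = -10
Q(B, x) = -10 + B + x (Q(B, x) = (B + x) - 10 = -10 + B + x)
Q(-159, 202) + (-104 + 104)*28 = (-10 - 159 + 202) + (-104 + 104)*28 = 33 + 0*28 = 33 + 0 = 33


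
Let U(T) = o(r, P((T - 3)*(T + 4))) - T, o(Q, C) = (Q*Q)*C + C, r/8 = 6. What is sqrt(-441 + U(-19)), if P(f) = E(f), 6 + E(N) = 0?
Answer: 2*I*sqrt(3563) ≈ 119.38*I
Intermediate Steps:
E(N) = -6 (E(N) = -6 + 0 = -6)
r = 48 (r = 8*6 = 48)
P(f) = -6
o(Q, C) = C + C*Q**2 (o(Q, C) = Q**2*C + C = C*Q**2 + C = C + C*Q**2)
U(T) = -13830 - T (U(T) = -6*(1 + 48**2) - T = -6*(1 + 2304) - T = -6*2305 - T = -13830 - T)
sqrt(-441 + U(-19)) = sqrt(-441 + (-13830 - 1*(-19))) = sqrt(-441 + (-13830 + 19)) = sqrt(-441 - 13811) = sqrt(-14252) = 2*I*sqrt(3563)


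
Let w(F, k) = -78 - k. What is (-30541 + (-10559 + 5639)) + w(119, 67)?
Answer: -35606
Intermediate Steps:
(-30541 + (-10559 + 5639)) + w(119, 67) = (-30541 + (-10559 + 5639)) + (-78 - 1*67) = (-30541 - 4920) + (-78 - 67) = -35461 - 145 = -35606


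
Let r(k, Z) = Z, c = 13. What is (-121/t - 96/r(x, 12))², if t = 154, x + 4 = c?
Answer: 15129/196 ≈ 77.189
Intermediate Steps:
x = 9 (x = -4 + 13 = 9)
(-121/t - 96/r(x, 12))² = (-121/154 - 96/12)² = (-121*1/154 - 96*1/12)² = (-11/14 - 8)² = (-123/14)² = 15129/196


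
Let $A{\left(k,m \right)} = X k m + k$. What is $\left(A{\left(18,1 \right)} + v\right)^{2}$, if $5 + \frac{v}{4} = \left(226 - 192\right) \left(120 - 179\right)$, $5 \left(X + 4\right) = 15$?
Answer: $64705936$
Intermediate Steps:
$X = -1$ ($X = -4 + \frac{1}{5} \cdot 15 = -4 + 3 = -1$)
$A{\left(k,m \right)} = k - k m$ ($A{\left(k,m \right)} = - k m + k = k - k m$)
$v = -8044$ ($v = -20 + 4 \left(226 - 192\right) \left(120 - 179\right) = -20 + 4 \cdot 34 \left(-59\right) = -20 + 4 \left(-2006\right) = -20 - 8024 = -8044$)
$\left(A{\left(18,1 \right)} + v\right)^{2} = \left(18 \left(1 - 1\right) - 8044\right)^{2} = \left(18 \cdot 0 - 8044\right)^{2} = \left(0 - 8044\right)^{2} = \left(-8044\right)^{2} = 64705936$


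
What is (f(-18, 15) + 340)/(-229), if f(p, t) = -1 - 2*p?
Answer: -375/229 ≈ -1.6376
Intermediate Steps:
(f(-18, 15) + 340)/(-229) = ((-1 - 2*(-18)) + 340)/(-229) = ((-1 + 36) + 340)*(-1/229) = (35 + 340)*(-1/229) = 375*(-1/229) = -375/229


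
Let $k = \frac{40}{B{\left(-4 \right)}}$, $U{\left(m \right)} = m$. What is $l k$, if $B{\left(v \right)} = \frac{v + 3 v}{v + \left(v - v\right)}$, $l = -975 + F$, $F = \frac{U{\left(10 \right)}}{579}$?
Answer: $- \frac{5645150}{579} \approx -9749.8$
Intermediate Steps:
$F = \frac{10}{579} \approx 0.017271$
$l = - \frac{564515}{579}$ ($l = -975 + \frac{10}{579} = - \frac{564515}{579} \approx -974.98$)
$B{\left(v \right)} = 4$ ($B{\left(v \right)} = \frac{4 v}{v + 0} = \frac{4 v}{v} = 4$)
$k = 10$ ($k = \frac{40}{4} = 40 \cdot \frac{1}{4} = 10$)
$l k = \left(- \frac{564515}{579}\right) 10 = - \frac{5645150}{579}$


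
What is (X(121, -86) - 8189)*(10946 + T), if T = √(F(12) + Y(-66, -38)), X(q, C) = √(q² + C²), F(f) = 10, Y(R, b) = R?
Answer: -2*(5473 + I*√14)*(8189 - √22037) ≈ -8.8012e+7 - 60170.0*I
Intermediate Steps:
X(q, C) = √(C² + q²)
T = 2*I*√14 (T = √(10 - 66) = √(-56) = 2*I*√14 ≈ 7.4833*I)
(X(121, -86) - 8189)*(10946 + T) = (√((-86)² + 121²) - 8189)*(10946 + 2*I*√14) = (√(7396 + 14641) - 8189)*(10946 + 2*I*√14) = (√22037 - 8189)*(10946 + 2*I*√14) = (-8189 + √22037)*(10946 + 2*I*√14)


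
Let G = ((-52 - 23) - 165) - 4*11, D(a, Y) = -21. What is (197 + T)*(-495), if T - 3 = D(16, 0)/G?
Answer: -28126395/284 ≈ -99037.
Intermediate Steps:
G = -284 (G = (-75 - 165) - 44 = -240 - 44 = -284)
T = 873/284 (T = 3 - 21/(-284) = 3 - 21*(-1/284) = 3 + 21/284 = 873/284 ≈ 3.0739)
(197 + T)*(-495) = (197 + 873/284)*(-495) = (56821/284)*(-495) = -28126395/284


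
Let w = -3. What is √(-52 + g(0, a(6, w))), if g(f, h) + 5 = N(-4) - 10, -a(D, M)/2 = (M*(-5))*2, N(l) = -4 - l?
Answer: I*√67 ≈ 8.1853*I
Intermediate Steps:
a(D, M) = 20*M (a(D, M) = -2*M*(-5)*2 = -2*(-5*M)*2 = -(-20)*M = 20*M)
g(f, h) = -15 (g(f, h) = -5 + ((-4 - 1*(-4)) - 10) = -5 + ((-4 + 4) - 10) = -5 + (0 - 10) = -5 - 10 = -15)
√(-52 + g(0, a(6, w))) = √(-52 - 15) = √(-67) = I*√67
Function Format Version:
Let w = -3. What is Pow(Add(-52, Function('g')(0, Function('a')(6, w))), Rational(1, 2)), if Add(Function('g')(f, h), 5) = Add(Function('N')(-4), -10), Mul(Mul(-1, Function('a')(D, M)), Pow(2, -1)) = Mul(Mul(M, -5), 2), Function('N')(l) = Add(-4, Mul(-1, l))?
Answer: Mul(I, Pow(67, Rational(1, 2))) ≈ Mul(8.1853, I)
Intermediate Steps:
Function('a')(D, M) = Mul(20, M) (Function('a')(D, M) = Mul(-2, Mul(Mul(M, -5), 2)) = Mul(-2, Mul(Mul(-5, M), 2)) = Mul(-2, Mul(-10, M)) = Mul(20, M))
Function('g')(f, h) = -15 (Function('g')(f, h) = Add(-5, Add(Add(-4, Mul(-1, -4)), -10)) = Add(-5, Add(Add(-4, 4), -10)) = Add(-5, Add(0, -10)) = Add(-5, -10) = -15)
Pow(Add(-52, Function('g')(0, Function('a')(6, w))), Rational(1, 2)) = Pow(Add(-52, -15), Rational(1, 2)) = Pow(-67, Rational(1, 2)) = Mul(I, Pow(67, Rational(1, 2)))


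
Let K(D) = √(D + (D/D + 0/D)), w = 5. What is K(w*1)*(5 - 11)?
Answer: -6*√6 ≈ -14.697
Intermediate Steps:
K(D) = √(1 + D) (K(D) = √(D + (1 + 0)) = √(D + 1) = √(1 + D))
K(w*1)*(5 - 11) = √(1 + 5*1)*(5 - 11) = √(1 + 5)*(-6) = √6*(-6) = -6*√6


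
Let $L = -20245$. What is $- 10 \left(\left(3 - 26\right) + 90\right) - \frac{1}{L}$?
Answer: $- \frac{13564149}{20245} \approx -670.0$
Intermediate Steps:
$- 10 \left(\left(3 - 26\right) + 90\right) - \frac{1}{L} = - 10 \left(\left(3 - 26\right) + 90\right) - \frac{1}{-20245} = - 10 \left(-23 + 90\right) - - \frac{1}{20245} = \left(-10\right) 67 + \frac{1}{20245} = -670 + \frac{1}{20245} = - \frac{13564149}{20245}$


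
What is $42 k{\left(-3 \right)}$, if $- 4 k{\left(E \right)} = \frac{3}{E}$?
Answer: $\frac{21}{2} \approx 10.5$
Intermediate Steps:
$k{\left(E \right)} = - \frac{3}{4 E}$ ($k{\left(E \right)} = - \frac{3 \frac{1}{E}}{4} = - \frac{3}{4 E}$)
$42 k{\left(-3 \right)} = 42 \left(- \frac{3}{4 \left(-3\right)}\right) = 42 \left(\left(- \frac{3}{4}\right) \left(- \frac{1}{3}\right)\right) = 42 \cdot \frac{1}{4} = \frac{21}{2}$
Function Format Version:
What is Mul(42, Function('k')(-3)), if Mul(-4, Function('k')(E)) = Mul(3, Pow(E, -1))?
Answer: Rational(21, 2) ≈ 10.500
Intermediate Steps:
Function('k')(E) = Mul(Rational(-3, 4), Pow(E, -1)) (Function('k')(E) = Mul(Rational(-1, 4), Mul(3, Pow(E, -1))) = Mul(Rational(-3, 4), Pow(E, -1)))
Mul(42, Function('k')(-3)) = Mul(42, Mul(Rational(-3, 4), Pow(-3, -1))) = Mul(42, Mul(Rational(-3, 4), Rational(-1, 3))) = Mul(42, Rational(1, 4)) = Rational(21, 2)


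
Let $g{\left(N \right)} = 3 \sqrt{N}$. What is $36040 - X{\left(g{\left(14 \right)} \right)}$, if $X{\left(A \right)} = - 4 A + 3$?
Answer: $36037 + 12 \sqrt{14} \approx 36082.0$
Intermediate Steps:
$X{\left(A \right)} = 3 - 4 A$
$36040 - X{\left(g{\left(14 \right)} \right)} = 36040 - \left(3 - 4 \cdot 3 \sqrt{14}\right) = 36040 - \left(3 - 12 \sqrt{14}\right) = 36037 + 12 \sqrt{14}$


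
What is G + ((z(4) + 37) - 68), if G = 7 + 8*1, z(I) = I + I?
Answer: -8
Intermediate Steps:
z(I) = 2*I
G = 15 (G = 7 + 8 = 15)
G + ((z(4) + 37) - 68) = 15 + ((2*4 + 37) - 68) = 15 + ((8 + 37) - 68) = 15 + (45 - 68) = 15 - 23 = -8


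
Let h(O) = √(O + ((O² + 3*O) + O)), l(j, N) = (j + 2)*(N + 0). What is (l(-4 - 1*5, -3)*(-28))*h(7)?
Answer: -1176*√21 ≈ -5389.1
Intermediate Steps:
l(j, N) = N*(2 + j) (l(j, N) = (2 + j)*N = N*(2 + j))
h(O) = √(O² + 5*O) (h(O) = √(O + (O² + 4*O)) = √(O² + 5*O))
(l(-4 - 1*5, -3)*(-28))*h(7) = (-3*(2 + (-4 - 1*5))*(-28))*√(7*(5 + 7)) = (-3*(2 + (-4 - 5))*(-28))*√(7*12) = (-3*(2 - 9)*(-28))*√84 = (-3*(-7)*(-28))*(2*√21) = (21*(-28))*(2*√21) = -1176*√21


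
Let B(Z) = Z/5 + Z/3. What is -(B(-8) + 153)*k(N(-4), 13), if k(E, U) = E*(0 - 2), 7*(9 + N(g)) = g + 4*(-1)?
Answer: -316802/105 ≈ -3017.2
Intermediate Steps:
B(Z) = 8*Z/15 (B(Z) = Z*(1/5) + Z*(1/3) = Z/5 + Z/3 = 8*Z/15)
N(g) = -67/7 + g/7 (N(g) = -9 + (g + 4*(-1))/7 = -9 + (g - 4)/7 = -9 + (-4 + g)/7 = -9 + (-4/7 + g/7) = -67/7 + g/7)
k(E, U) = -2*E (k(E, U) = E*(-2) = -2*E)
-(B(-8) + 153)*k(N(-4), 13) = -((8/15)*(-8) + 153)*(-2*(-67/7 + (1/7)*(-4))) = -(-64/15 + 153)*(-2*(-67/7 - 4/7)) = -2231*(-2*(-71/7))/15 = -2231*142/(15*7) = -1*316802/105 = -316802/105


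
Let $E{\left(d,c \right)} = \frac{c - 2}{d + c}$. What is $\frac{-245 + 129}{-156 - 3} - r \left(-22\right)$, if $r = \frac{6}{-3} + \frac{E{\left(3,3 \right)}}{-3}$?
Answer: $- \frac{21223}{477} \approx -44.493$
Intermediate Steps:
$E{\left(d,c \right)} = \frac{-2 + c}{c + d}$
$r = - \frac{37}{18}$ ($r = \frac{6}{-3} + \frac{\frac{1}{3 + 3} \left(-2 + 3\right)}{-3} = 6 \left(- \frac{1}{3}\right) + \frac{1}{6} \cdot 1 \left(- \frac{1}{3}\right) = -2 + \frac{1}{6} \cdot 1 \left(- \frac{1}{3}\right) = -2 + \frac{1}{6} \left(- \frac{1}{3}\right) = -2 - \frac{1}{18} = - \frac{37}{18} \approx -2.0556$)
$\frac{-245 + 129}{-156 - 3} - r \left(-22\right) = \frac{-245 + 129}{-156 - 3} - \left(- \frac{37}{18}\right) \left(-22\right) = - \frac{116}{-159} - \frac{407}{9} = \left(-116\right) \left(- \frac{1}{159}\right) - \frac{407}{9} = \frac{116}{159} - \frac{407}{9} = - \frac{21223}{477}$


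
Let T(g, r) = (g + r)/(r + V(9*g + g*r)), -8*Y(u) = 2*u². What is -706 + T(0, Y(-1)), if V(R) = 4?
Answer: -10591/15 ≈ -706.07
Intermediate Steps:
Y(u) = -u²/4
T(g, r) = (g + r)/(4 + r) (T(g, r) = (g + r)/(r + 4) = (g + r)/(4 + r))
-706 + T(0, Y(-1)) = -706 + (0 - ¼*(-1)²)/(4 - ¼*(-1)²) = -706 + (0 - ¼*1)/(4 - ¼*1) = -706 + (0 - ¼)/(4 - ¼) = -706 - ¼/(15/4) = -706 + (4/15)*(-¼) = -706 - 1/15 = -10591/15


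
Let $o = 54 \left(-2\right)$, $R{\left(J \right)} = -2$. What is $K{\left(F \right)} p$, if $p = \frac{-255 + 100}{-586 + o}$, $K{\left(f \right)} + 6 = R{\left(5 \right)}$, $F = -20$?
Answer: $- \frac{620}{347} \approx -1.7867$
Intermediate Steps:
$o = -108$
$K{\left(f \right)} = -8$ ($K{\left(f \right)} = -6 - 2 = -8$)
$p = \frac{155}{694}$ ($p = \frac{-255 + 100}{-586 - 108} = - \frac{155}{-694} = \left(-155\right) \left(- \frac{1}{694}\right) = \frac{155}{694} \approx 0.22334$)
$K{\left(F \right)} p = \left(-8\right) \frac{155}{694} = - \frac{620}{347}$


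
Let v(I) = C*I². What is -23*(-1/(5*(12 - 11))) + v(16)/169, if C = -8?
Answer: -6353/845 ≈ -7.5183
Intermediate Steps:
v(I) = -8*I²
-23*(-1/(5*(12 - 11))) + v(16)/169 = -23*(-1/(5*(12 - 11))) - 8*16²/169 = -23/(1*(-5)) - 8*256*(1/169) = -23/(-5) - 2048*1/169 = -23*(-⅕) - 2048/169 = 23/5 - 2048/169 = -6353/845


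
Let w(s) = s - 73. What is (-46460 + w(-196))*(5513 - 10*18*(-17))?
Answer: -400607717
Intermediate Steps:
w(s) = -73 + s
(-46460 + w(-196))*(5513 - 10*18*(-17)) = (-46460 + (-73 - 196))*(5513 - 10*18*(-17)) = (-46460 - 269)*(5513 - 180*(-17)) = -46729*(5513 + 3060) = -46729*8573 = -400607717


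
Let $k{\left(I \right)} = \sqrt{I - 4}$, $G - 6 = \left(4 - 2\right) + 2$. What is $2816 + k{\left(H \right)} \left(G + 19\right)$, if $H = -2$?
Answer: $2816 + 29 i \sqrt{6} \approx 2816.0 + 71.035 i$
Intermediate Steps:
$G = 10$ ($G = 6 + \left(\left(4 - 2\right) + 2\right) = 6 + \left(2 + 2\right) = 6 + 4 = 10$)
$k{\left(I \right)} = \sqrt{-4 + I}$
$2816 + k{\left(H \right)} \left(G + 19\right) = 2816 + \sqrt{-4 - 2} \left(10 + 19\right) = 2816 + \sqrt{-6} \cdot 29 = 2816 + i \sqrt{6} \cdot 29 = 2816 + 29 i \sqrt{6}$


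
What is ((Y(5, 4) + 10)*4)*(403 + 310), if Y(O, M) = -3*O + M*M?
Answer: 31372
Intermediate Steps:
Y(O, M) = M² - 3*O (Y(O, M) = -3*O + M² = M² - 3*O)
((Y(5, 4) + 10)*4)*(403 + 310) = (((4² - 3*5) + 10)*4)*(403 + 310) = (((16 - 15) + 10)*4)*713 = ((1 + 10)*4)*713 = (11*4)*713 = 44*713 = 31372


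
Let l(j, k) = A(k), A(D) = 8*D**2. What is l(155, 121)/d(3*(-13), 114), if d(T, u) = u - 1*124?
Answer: -58564/5 ≈ -11713.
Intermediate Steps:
d(T, u) = -124 + u (d(T, u) = u - 124 = -124 + u)
l(j, k) = 8*k**2
l(155, 121)/d(3*(-13), 114) = (8*121**2)/(-124 + 114) = (8*14641)/(-10) = 117128*(-1/10) = -58564/5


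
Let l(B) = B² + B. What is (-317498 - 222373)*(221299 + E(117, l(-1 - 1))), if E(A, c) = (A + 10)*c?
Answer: -119610039663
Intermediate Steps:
l(B) = B + B²
E(A, c) = c*(10 + A) (E(A, c) = (10 + A)*c = c*(10 + A))
(-317498 - 222373)*(221299 + E(117, l(-1 - 1))) = (-317498 - 222373)*(221299 + ((-1 - 1)*(1 + (-1 - 1)))*(10 + 117)) = -539871*(221299 - 2*(1 - 2)*127) = -539871*(221299 - 2*(-1)*127) = -539871*(221299 + 2*127) = -539871*(221299 + 254) = -539871*221553 = -119610039663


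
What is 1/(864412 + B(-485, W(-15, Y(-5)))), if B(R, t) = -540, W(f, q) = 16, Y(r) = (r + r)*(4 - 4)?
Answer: 1/863872 ≈ 1.1576e-6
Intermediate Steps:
Y(r) = 0 (Y(r) = (2*r)*0 = 0)
1/(864412 + B(-485, W(-15, Y(-5)))) = 1/(864412 - 540) = 1/863872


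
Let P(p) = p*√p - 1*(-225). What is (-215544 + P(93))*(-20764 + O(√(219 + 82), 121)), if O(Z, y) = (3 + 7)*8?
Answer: 4453658196 - 1923612*√93 ≈ 4.4351e+9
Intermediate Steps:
P(p) = 225 + p^(3/2) (P(p) = p^(3/2) + 225 = 225 + p^(3/2))
O(Z, y) = 80 (O(Z, y) = 10*8 = 80)
(-215544 + P(93))*(-20764 + O(√(219 + 82), 121)) = (-215544 + (225 + 93^(3/2)))*(-20764 + 80) = (-215544 + (225 + 93*√93))*(-20684) = (-215319 + 93*√93)*(-20684) = 4453658196 - 1923612*√93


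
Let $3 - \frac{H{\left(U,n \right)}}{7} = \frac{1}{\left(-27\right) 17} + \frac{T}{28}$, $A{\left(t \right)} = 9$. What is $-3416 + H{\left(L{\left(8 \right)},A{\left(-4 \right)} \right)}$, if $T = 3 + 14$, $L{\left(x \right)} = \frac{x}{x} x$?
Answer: $- \frac{6240995}{1836} \approx -3399.2$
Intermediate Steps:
$L{\left(x \right)} = x$ ($L{\left(x \right)} = 1 x = x$)
$T = 17$
$H{\left(U,n \right)} = \frac{30781}{1836}$ ($H{\left(U,n \right)} = 21 - 7 \left(\frac{1}{\left(-27\right) 17} + \frac{17}{28}\right) = 21 - 7 \left(\left(- \frac{1}{27}\right) \frac{1}{17} + 17 \cdot \frac{1}{28}\right) = 21 - 7 \left(- \frac{1}{459} + \frac{17}{28}\right) = 21 - \frac{7775}{1836} = \frac{30781}{1836}$)
$-3416 + H{\left(L{\left(8 \right)},A{\left(-4 \right)} \right)} = -3416 + \frac{30781}{1836} = - \frac{6240995}{1836}$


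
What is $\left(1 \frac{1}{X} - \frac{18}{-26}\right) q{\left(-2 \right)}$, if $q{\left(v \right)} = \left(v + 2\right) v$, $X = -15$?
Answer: $0$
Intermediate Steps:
$q{\left(v \right)} = v \left(2 + v\right)$ ($q{\left(v \right)} = \left(2 + v\right) v = v \left(2 + v\right)$)
$\left(1 \frac{1}{X} - \frac{18}{-26}\right) q{\left(-2 \right)} = \left(1 \frac{1}{-15} - \frac{18}{-26}\right) \left(- 2 \left(2 - 2\right)\right) = \left(1 \left(- \frac{1}{15}\right) - - \frac{9}{13}\right) \left(\left(-2\right) 0\right) = \left(- \frac{1}{15} + \frac{9}{13}\right) 0 = \frac{122}{195} \cdot 0 = 0$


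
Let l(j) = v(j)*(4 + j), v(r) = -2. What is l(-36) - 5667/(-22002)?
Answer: 471265/7334 ≈ 64.258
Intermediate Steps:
l(j) = -8 - 2*j (l(j) = -2*(4 + j) = -8 - 2*j)
l(-36) - 5667/(-22002) = (-8 - 2*(-36)) - 5667/(-22002) = (-8 + 72) - 5667*(-1/22002) = 64 + 1889/7334 = 471265/7334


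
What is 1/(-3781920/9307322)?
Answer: -4653661/1890960 ≈ -2.4610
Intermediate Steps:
1/(-3781920/9307322) = 1/(-3781920*1/9307322) = 1/(-1890960/4653661) = -4653661/1890960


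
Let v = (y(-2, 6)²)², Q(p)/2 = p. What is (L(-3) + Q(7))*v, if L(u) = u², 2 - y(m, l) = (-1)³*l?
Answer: 94208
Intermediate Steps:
Q(p) = 2*p
y(m, l) = 2 + l (y(m, l) = 2 - (-1)³*l = 2 - (-1)*l = 2 + l)
v = 4096 (v = ((2 + 6)²)² = (8²)² = 64² = 4096)
(L(-3) + Q(7))*v = ((-3)² + 2*7)*4096 = (9 + 14)*4096 = 23*4096 = 94208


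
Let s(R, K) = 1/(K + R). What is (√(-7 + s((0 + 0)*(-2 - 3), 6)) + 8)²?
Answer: (48 + I*√246)²/36 ≈ 57.167 + 41.825*I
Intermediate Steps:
(√(-7 + s((0 + 0)*(-2 - 3), 6)) + 8)² = (√(-7 + 1/(6 + (0 + 0)*(-2 - 3))) + 8)² = (√(-7 + 1/(6 + 0*(-5))) + 8)² = (√(-7 + 1/(6 + 0)) + 8)² = (√(-7 + 1/6) + 8)² = (√(-7 + ⅙) + 8)² = (√(-41/6) + 8)² = (I*√246/6 + 8)² = (8 + I*√246/6)²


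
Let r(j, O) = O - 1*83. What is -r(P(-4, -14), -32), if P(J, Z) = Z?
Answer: 115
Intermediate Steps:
r(j, O) = -83 + O (r(j, O) = O - 83 = -83 + O)
-r(P(-4, -14), -32) = -(-83 - 32) = -1*(-115) = 115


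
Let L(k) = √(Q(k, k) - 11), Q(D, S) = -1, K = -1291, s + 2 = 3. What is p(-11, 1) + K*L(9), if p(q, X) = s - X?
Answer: -2582*I*√3 ≈ -4472.2*I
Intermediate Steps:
s = 1 (s = -2 + 3 = 1)
L(k) = 2*I*√3 (L(k) = √(-1 - 11) = √(-12) = 2*I*√3)
p(q, X) = 1 - X
p(-11, 1) + K*L(9) = (1 - 1*1) - 2582*I*√3 = (1 - 1) - 2582*I*√3 = 0 - 2582*I*√3 = -2582*I*√3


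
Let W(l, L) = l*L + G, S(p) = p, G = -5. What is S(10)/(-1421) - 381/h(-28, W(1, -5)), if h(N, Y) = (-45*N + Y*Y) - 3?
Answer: -554971/1928297 ≈ -0.28780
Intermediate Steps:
W(l, L) = -5 + L*l (W(l, L) = l*L - 5 = L*l - 5 = -5 + L*l)
h(N, Y) = -3 + Y² - 45*N (h(N, Y) = (-45*N + Y²) - 3 = (Y² - 45*N) - 3 = -3 + Y² - 45*N)
S(10)/(-1421) - 381/h(-28, W(1, -5)) = 10/(-1421) - 381/(-3 + (-5 - 5*1)² - 45*(-28)) = 10*(-1/1421) - 381/(-3 + (-5 - 5)² + 1260) = -10/1421 - 381/(-3 + (-10)² + 1260) = -10/1421 - 381/(-3 + 100 + 1260) = -10/1421 - 381/1357 = -554971/1928297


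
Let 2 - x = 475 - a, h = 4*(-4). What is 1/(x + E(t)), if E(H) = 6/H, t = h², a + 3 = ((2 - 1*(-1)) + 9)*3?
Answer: -128/56317 ≈ -0.0022728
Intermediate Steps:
a = 33 (a = -3 + ((2 - 1*(-1)) + 9)*3 = -3 + ((2 + 1) + 9)*3 = -3 + (3 + 9)*3 = -3 + 12*3 = -3 + 36 = 33)
h = -16
t = 256 (t = (-16)² = 256)
x = -440 (x = 2 - (475 - 1*33) = 2 - (475 - 33) = 2 - 1*442 = 2 - 442 = -440)
1/(x + E(t)) = 1/(-440 + 6/256) = 1/(-440 + 6*(1/256)) = 1/(-440 + 3/128) = 1/(-56317/128) = -128/56317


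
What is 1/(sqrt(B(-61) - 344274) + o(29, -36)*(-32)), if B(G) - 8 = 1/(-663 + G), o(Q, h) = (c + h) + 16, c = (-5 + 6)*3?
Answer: 393856/463506249 - 2*I*sqrt(45113993885)/463506249 ≈ 0.00084973 - 0.00091649*I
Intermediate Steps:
c = 3 (c = 1*3 = 3)
o(Q, h) = 19 + h (o(Q, h) = (3 + h) + 16 = 19 + h)
B(G) = 8 + 1/(-663 + G)
1/(sqrt(B(-61) - 344274) + o(29, -36)*(-32)) = 1/(sqrt((-5303 + 8*(-61))/(-663 - 61) - 344274) + (19 - 36)*(-32)) = 1/(sqrt((-5303 - 488)/(-724) - 344274) - 17*(-32)) = 1/(sqrt(-1/724*(-5791) - 344274) + 544) = 1/(sqrt(5791/724 - 344274) + 544) = 1/(sqrt(-249248585/724) + 544) = 1/(I*sqrt(45113993885)/362 + 544) = 1/(544 + I*sqrt(45113993885)/362)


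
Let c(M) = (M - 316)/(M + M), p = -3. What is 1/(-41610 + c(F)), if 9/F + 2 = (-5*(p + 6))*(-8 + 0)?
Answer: -18/786259 ≈ -2.2893e-5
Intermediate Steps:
F = 9/118 (F = 9/(-2 + (-5*(-3 + 6))*(-8 + 0)) = 9/(-2 - 5*3*(-8)) = 9/(-2 - 15*(-8)) = 9/(-2 + 120) = 9/118 ≈ 0.076271)
c(M) = (-316 + M)/(2*M) (c(M) = (-316 + M)/((2*M)) = (-316 + M)*(1/(2*M)) = (-316 + M)/(2*M))
1/(-41610 + c(F)) = 1/(-41610 + (-316 + 9/118)/(2*(9/118))) = 1/(-41610 + (1/2)*(118/9)*(-37279/118)) = 1/(-41610 - 37279/18) = 1/(-786259/18) = -18/786259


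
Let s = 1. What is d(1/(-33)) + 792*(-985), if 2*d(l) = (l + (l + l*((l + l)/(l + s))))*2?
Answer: -411903391/528 ≈ -7.8012e+5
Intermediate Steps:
d(l) = 2*l + 2*l²/(1 + l) (d(l) = ((l + (l + l*((l + l)/(l + 1))))*2)/2 = ((l + (l + l*((2*l)/(1 + l))))*2)/2 = ((l + (l + l*(2*l/(1 + l))))*2)/2 = ((l + (l + 2*l²/(1 + l)))*2)/2 = ((2*l + 2*l²/(1 + l))*2)/2 = (4*l + 4*l²/(1 + l))/2 = 2*l + 2*l²/(1 + l))
d(1/(-33)) + 792*(-985) = 2*(1 + 2/(-33))/(-33*(1 + 1/(-33))) + 792*(-985) = 2*(-1/33)*(1 + 2*(-1/33))/(1 - 1/33) - 780120 = 2*(-1/33)*(1 - 2/33)/(32/33) - 780120 = 2*(-1/33)*(33/32)*(31/33) - 780120 = -31/528 - 780120 = -411903391/528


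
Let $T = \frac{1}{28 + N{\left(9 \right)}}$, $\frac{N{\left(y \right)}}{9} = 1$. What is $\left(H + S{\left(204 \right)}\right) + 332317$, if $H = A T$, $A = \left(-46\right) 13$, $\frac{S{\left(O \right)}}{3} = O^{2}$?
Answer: $\frac{16914507}{37} \approx 4.5715 \cdot 10^{5}$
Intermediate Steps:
$N{\left(y \right)} = 9$ ($N{\left(y \right)} = 9 \cdot 1 = 9$)
$S{\left(O \right)} = 3 O^{2}$
$A = -598$
$T = \frac{1}{37}$ ($T = \frac{1}{28 + 9} = \frac{1}{37} \approx 0.027027$)
$H = - \frac{598}{37}$ ($H = \left(-598\right) \frac{1}{37} = - \frac{598}{37} \approx -16.162$)
$\left(H + S{\left(204 \right)}\right) + 332317 = \left(- \frac{598}{37} + 3 \cdot 204^{2}\right) + 332317 = \left(- \frac{598}{37} + 3 \cdot 41616\right) + 332317 = \left(- \frac{598}{37} + 124848\right) + 332317 = \frac{4618778}{37} + 332317 = \frac{16914507}{37}$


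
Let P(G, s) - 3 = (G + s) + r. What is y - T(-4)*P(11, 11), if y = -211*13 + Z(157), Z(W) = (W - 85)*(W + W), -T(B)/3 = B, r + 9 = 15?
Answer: 19493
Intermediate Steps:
r = 6 (r = -9 + 15 = 6)
T(B) = -3*B
Z(W) = 2*W*(-85 + W) (Z(W) = (-85 + W)*(2*W) = 2*W*(-85 + W))
P(G, s) = 9 + G + s (P(G, s) = 3 + ((G + s) + 6) = 3 + (6 + G + s) = 9 + G + s)
y = 19865 (y = -211*13 + 2*157*(-85 + 157) = -2743 + 2*157*72 = -2743 + 22608 = 19865)
y - T(-4)*P(11, 11) = 19865 - (-3*(-4))*(9 + 11 + 11) = 19865 - 12*31 = 19865 - 1*372 = 19865 - 372 = 19493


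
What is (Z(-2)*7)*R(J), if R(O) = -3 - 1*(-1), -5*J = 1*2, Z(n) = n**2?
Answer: -56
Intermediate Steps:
J = -2/5 ≈ -0.40000
R(O) = -2 (R(O) = -3 + 1 = -2)
(Z(-2)*7)*R(J) = ((-2)**2*7)*(-2) = (4*7)*(-2) = 28*(-2) = -56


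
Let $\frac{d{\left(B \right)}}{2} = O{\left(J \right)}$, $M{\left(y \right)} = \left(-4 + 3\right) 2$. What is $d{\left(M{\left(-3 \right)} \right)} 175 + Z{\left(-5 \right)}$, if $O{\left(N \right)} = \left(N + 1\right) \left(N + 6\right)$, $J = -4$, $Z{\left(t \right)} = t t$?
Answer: $-2075$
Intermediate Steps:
$Z{\left(t \right)} = t^{2}$
$M{\left(y \right)} = -2$ ($M{\left(y \right)} = \left(-1\right) 2 = -2$)
$O{\left(N \right)} = \left(1 + N\right) \left(6 + N\right)$
$d{\left(B \right)} = -12$ ($d{\left(B \right)} = 2 \left(6 + \left(-4\right)^{2} + 7 \left(-4\right)\right) = 2 \left(6 + 16 - 28\right) = 2 \left(-6\right) = -12$)
$d{\left(M{\left(-3 \right)} \right)} 175 + Z{\left(-5 \right)} = \left(-12\right) 175 + \left(-5\right)^{2} = -2100 + 25 = -2075$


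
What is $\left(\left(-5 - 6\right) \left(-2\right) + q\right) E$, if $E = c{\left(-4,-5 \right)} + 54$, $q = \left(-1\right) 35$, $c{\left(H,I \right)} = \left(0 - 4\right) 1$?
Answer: $-650$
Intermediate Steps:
$c{\left(H,I \right)} = -4$ ($c{\left(H,I \right)} = \left(-4\right) 1 = -4$)
$q = -35$
$E = 50$ ($E = -4 + 54 = 50$)
$\left(\left(-5 - 6\right) \left(-2\right) + q\right) E = \left(\left(-5 - 6\right) \left(-2\right) - 35\right) 50 = \left(\left(-11\right) \left(-2\right) - 35\right) 50 = \left(22 - 35\right) 50 = \left(-13\right) 50 = -650$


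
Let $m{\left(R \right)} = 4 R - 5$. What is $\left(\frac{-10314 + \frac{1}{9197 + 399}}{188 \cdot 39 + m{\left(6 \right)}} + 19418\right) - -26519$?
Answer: $\frac{3240306010509}{70540196} \approx 45936.0$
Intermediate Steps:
$m{\left(R \right)} = -5 + 4 R$
$\left(\frac{-10314 + \frac{1}{9197 + 399}}{188 \cdot 39 + m{\left(6 \right)}} + 19418\right) - -26519 = \left(\frac{-10314 + \frac{1}{9197 + 399}}{188 \cdot 39 + \left(-5 + 4 \cdot 6\right)} + 19418\right) - -26519 = \left(\frac{-10314 + \frac{1}{9596}}{7332 + \left(-5 + 24\right)} + 19418\right) + 26519 = \left(\frac{-10314 + \frac{1}{9596}}{7332 + 19} + 19418\right) + 26519 = \left(- \frac{98973143}{9596 \cdot 7351} + 19418\right) + 26519 = \left(\left(- \frac{98973143}{9596}\right) \frac{1}{7351} + 19418\right) + 26519 = \left(- \frac{98973143}{70540196} + 19418\right) + 26519 = \frac{1369650552785}{70540196} + 26519 = \frac{3240306010509}{70540196}$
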